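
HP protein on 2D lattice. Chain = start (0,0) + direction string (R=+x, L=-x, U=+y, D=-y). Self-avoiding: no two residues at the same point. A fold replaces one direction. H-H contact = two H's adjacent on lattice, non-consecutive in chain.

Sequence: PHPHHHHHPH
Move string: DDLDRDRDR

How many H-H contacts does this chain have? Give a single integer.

Positions: [(0, 0), (0, -1), (0, -2), (-1, -2), (-1, -3), (0, -3), (0, -4), (1, -4), (1, -5), (2, -5)]
No H-H contacts found.

Answer: 0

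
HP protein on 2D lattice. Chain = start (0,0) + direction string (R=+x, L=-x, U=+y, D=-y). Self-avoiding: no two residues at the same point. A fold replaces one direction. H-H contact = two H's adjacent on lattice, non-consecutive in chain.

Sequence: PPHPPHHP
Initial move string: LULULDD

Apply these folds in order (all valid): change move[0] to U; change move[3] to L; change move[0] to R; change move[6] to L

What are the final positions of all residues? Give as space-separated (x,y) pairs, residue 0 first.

Answer: (0,0) (1,0) (1,1) (0,1) (-1,1) (-2,1) (-2,0) (-3,0)

Derivation:
Initial moves: LULULDD
Fold: move[0]->U => UULULDD (positions: [(0, 0), (0, 1), (0, 2), (-1, 2), (-1, 3), (-2, 3), (-2, 2), (-2, 1)])
Fold: move[3]->L => UULLLDD (positions: [(0, 0), (0, 1), (0, 2), (-1, 2), (-2, 2), (-3, 2), (-3, 1), (-3, 0)])
Fold: move[0]->R => RULLLDD (positions: [(0, 0), (1, 0), (1, 1), (0, 1), (-1, 1), (-2, 1), (-2, 0), (-2, -1)])
Fold: move[6]->L => RULLLDL (positions: [(0, 0), (1, 0), (1, 1), (0, 1), (-1, 1), (-2, 1), (-2, 0), (-3, 0)])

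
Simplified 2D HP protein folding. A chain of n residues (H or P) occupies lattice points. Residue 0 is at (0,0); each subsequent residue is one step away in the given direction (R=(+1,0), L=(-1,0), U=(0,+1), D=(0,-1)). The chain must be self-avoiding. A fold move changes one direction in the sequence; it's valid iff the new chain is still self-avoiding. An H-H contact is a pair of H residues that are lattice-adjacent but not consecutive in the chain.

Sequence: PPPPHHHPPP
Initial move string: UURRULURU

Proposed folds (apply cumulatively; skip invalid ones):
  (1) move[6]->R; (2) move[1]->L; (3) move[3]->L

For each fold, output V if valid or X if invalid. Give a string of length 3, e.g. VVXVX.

Answer: XXX

Derivation:
Initial: UURRULURU -> [(0, 0), (0, 1), (0, 2), (1, 2), (2, 2), (2, 3), (1, 3), (1, 4), (2, 4), (2, 5)]
Fold 1: move[6]->R => UURRULRRU INVALID (collision), skipped
Fold 2: move[1]->L => ULRRULURU INVALID (collision), skipped
Fold 3: move[3]->L => UURLULURU INVALID (collision), skipped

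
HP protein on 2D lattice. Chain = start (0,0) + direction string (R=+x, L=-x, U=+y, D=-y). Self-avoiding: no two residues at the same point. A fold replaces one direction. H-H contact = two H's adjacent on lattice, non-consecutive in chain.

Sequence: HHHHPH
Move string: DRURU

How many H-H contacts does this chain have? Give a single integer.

Answer: 1

Derivation:
Positions: [(0, 0), (0, -1), (1, -1), (1, 0), (2, 0), (2, 1)]
H-H contact: residue 0 @(0,0) - residue 3 @(1, 0)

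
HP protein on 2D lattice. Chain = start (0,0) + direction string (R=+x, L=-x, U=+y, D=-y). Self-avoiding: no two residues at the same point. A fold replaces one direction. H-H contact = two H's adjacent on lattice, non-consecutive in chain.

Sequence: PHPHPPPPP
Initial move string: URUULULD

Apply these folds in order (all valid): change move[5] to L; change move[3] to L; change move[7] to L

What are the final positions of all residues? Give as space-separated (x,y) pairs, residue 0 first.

Answer: (0,0) (0,1) (1,1) (1,2) (0,2) (-1,2) (-2,2) (-3,2) (-4,2)

Derivation:
Initial moves: URUULULD
Fold: move[5]->L => URUULLLD (positions: [(0, 0), (0, 1), (1, 1), (1, 2), (1, 3), (0, 3), (-1, 3), (-2, 3), (-2, 2)])
Fold: move[3]->L => URULLLLD (positions: [(0, 0), (0, 1), (1, 1), (1, 2), (0, 2), (-1, 2), (-2, 2), (-3, 2), (-3, 1)])
Fold: move[7]->L => URULLLLL (positions: [(0, 0), (0, 1), (1, 1), (1, 2), (0, 2), (-1, 2), (-2, 2), (-3, 2), (-4, 2)])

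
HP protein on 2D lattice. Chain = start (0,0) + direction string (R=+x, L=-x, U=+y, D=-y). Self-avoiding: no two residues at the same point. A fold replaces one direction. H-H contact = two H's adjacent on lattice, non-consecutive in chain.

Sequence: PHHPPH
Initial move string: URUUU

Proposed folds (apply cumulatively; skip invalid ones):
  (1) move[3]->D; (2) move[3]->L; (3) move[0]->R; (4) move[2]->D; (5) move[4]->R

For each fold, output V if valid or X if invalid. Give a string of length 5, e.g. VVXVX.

Initial: URUUU -> [(0, 0), (0, 1), (1, 1), (1, 2), (1, 3), (1, 4)]
Fold 1: move[3]->D => URUDU INVALID (collision), skipped
Fold 2: move[3]->L => URULU VALID
Fold 3: move[0]->R => RRULU VALID
Fold 4: move[2]->D => RRDLU INVALID (collision), skipped
Fold 5: move[4]->R => RRULR INVALID (collision), skipped

Answer: XVVXX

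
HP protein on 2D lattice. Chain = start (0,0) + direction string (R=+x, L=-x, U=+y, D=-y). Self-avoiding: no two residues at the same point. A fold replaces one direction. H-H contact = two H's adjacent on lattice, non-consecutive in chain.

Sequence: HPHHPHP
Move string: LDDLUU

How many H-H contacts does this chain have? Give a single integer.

Answer: 1

Derivation:
Positions: [(0, 0), (-1, 0), (-1, -1), (-1, -2), (-2, -2), (-2, -1), (-2, 0)]
H-H contact: residue 2 @(-1,-1) - residue 5 @(-2, -1)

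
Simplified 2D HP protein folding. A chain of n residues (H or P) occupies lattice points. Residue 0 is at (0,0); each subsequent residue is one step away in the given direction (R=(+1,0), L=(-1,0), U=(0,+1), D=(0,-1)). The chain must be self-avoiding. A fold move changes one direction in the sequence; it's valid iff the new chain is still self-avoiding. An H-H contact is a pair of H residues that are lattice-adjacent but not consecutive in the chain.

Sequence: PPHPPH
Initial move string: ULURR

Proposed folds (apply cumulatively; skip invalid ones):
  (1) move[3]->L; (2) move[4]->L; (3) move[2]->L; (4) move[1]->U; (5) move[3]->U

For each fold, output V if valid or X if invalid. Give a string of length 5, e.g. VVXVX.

Answer: XXXVV

Derivation:
Initial: ULURR -> [(0, 0), (0, 1), (-1, 1), (-1, 2), (0, 2), (1, 2)]
Fold 1: move[3]->L => ULULR INVALID (collision), skipped
Fold 2: move[4]->L => ULURL INVALID (collision), skipped
Fold 3: move[2]->L => ULLRR INVALID (collision), skipped
Fold 4: move[1]->U => UUURR VALID
Fold 5: move[3]->U => UUUUR VALID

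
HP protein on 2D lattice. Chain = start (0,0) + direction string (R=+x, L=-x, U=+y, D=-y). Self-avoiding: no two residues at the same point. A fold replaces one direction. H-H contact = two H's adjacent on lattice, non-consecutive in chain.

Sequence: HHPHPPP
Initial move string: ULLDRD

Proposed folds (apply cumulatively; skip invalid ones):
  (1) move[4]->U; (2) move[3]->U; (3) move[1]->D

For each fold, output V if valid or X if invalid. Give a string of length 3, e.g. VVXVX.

Answer: XXX

Derivation:
Initial: ULLDRD -> [(0, 0), (0, 1), (-1, 1), (-2, 1), (-2, 0), (-1, 0), (-1, -1)]
Fold 1: move[4]->U => ULLDUD INVALID (collision), skipped
Fold 2: move[3]->U => ULLURD INVALID (collision), skipped
Fold 3: move[1]->D => UDLDRD INVALID (collision), skipped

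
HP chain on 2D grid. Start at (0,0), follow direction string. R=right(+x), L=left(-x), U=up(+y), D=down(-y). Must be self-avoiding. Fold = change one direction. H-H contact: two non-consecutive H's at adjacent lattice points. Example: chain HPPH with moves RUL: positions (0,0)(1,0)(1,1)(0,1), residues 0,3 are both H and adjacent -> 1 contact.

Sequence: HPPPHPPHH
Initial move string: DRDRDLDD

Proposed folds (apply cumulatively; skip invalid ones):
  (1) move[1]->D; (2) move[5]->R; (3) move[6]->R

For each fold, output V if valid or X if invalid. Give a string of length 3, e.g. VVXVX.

Initial: DRDRDLDD -> [(0, 0), (0, -1), (1, -1), (1, -2), (2, -2), (2, -3), (1, -3), (1, -4), (1, -5)]
Fold 1: move[1]->D => DDDRDLDD VALID
Fold 2: move[5]->R => DDDRDRDD VALID
Fold 3: move[6]->R => DDDRDRRD VALID

Answer: VVV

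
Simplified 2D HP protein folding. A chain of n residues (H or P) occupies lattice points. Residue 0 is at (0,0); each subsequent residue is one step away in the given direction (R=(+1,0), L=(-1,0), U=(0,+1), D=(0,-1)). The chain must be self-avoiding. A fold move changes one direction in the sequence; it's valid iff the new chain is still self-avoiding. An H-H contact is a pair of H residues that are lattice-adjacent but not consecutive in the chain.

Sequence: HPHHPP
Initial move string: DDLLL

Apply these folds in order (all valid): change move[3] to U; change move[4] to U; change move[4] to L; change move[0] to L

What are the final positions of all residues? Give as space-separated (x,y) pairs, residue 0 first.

Answer: (0,0) (-1,0) (-1,-1) (-2,-1) (-2,0) (-3,0)

Derivation:
Initial moves: DDLLL
Fold: move[3]->U => DDLUL (positions: [(0, 0), (0, -1), (0, -2), (-1, -2), (-1, -1), (-2, -1)])
Fold: move[4]->U => DDLUU (positions: [(0, 0), (0, -1), (0, -2), (-1, -2), (-1, -1), (-1, 0)])
Fold: move[4]->L => DDLUL (positions: [(0, 0), (0, -1), (0, -2), (-1, -2), (-1, -1), (-2, -1)])
Fold: move[0]->L => LDLUL (positions: [(0, 0), (-1, 0), (-1, -1), (-2, -1), (-2, 0), (-3, 0)])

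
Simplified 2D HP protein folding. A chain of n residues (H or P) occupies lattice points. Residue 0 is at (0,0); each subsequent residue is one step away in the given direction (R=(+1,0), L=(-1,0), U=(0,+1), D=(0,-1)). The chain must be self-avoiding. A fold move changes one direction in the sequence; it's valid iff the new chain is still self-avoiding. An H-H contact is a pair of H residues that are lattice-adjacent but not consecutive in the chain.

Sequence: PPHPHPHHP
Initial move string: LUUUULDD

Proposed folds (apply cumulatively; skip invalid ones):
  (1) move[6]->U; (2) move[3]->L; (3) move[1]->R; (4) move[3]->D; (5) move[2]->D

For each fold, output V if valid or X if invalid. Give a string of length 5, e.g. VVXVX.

Initial: LUUUULDD -> [(0, 0), (-1, 0), (-1, 1), (-1, 2), (-1, 3), (-1, 4), (-2, 4), (-2, 3), (-2, 2)]
Fold 1: move[6]->U => LUUUULUD INVALID (collision), skipped
Fold 2: move[3]->L => LUULULDD VALID
Fold 3: move[1]->R => LRULULDD INVALID (collision), skipped
Fold 4: move[3]->D => LUUDULDD INVALID (collision), skipped
Fold 5: move[2]->D => LUDLULDD INVALID (collision), skipped

Answer: XVXXX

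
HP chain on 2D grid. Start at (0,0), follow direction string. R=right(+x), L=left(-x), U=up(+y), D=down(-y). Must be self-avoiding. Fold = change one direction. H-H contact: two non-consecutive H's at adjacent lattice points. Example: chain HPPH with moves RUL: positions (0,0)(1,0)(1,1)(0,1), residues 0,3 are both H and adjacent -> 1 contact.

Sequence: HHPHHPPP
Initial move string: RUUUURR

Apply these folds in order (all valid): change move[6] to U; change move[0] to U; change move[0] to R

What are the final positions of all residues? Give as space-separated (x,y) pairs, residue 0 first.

Answer: (0,0) (1,0) (1,1) (1,2) (1,3) (1,4) (2,4) (2,5)

Derivation:
Initial moves: RUUUURR
Fold: move[6]->U => RUUUURU (positions: [(0, 0), (1, 0), (1, 1), (1, 2), (1, 3), (1, 4), (2, 4), (2, 5)])
Fold: move[0]->U => UUUUURU (positions: [(0, 0), (0, 1), (0, 2), (0, 3), (0, 4), (0, 5), (1, 5), (1, 6)])
Fold: move[0]->R => RUUUURU (positions: [(0, 0), (1, 0), (1, 1), (1, 2), (1, 3), (1, 4), (2, 4), (2, 5)])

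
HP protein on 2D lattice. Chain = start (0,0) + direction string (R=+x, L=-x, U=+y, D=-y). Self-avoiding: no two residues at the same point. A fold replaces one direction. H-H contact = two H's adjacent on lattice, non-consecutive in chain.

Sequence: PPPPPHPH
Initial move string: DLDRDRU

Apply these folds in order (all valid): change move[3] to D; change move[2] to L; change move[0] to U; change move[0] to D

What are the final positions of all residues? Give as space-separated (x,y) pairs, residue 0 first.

Answer: (0,0) (0,-1) (-1,-1) (-2,-1) (-2,-2) (-2,-3) (-1,-3) (-1,-2)

Derivation:
Initial moves: DLDRDRU
Fold: move[3]->D => DLDDDRU (positions: [(0, 0), (0, -1), (-1, -1), (-1, -2), (-1, -3), (-1, -4), (0, -4), (0, -3)])
Fold: move[2]->L => DLLDDRU (positions: [(0, 0), (0, -1), (-1, -1), (-2, -1), (-2, -2), (-2, -3), (-1, -3), (-1, -2)])
Fold: move[0]->U => ULLDDRU (positions: [(0, 0), (0, 1), (-1, 1), (-2, 1), (-2, 0), (-2, -1), (-1, -1), (-1, 0)])
Fold: move[0]->D => DLLDDRU (positions: [(0, 0), (0, -1), (-1, -1), (-2, -1), (-2, -2), (-2, -3), (-1, -3), (-1, -2)])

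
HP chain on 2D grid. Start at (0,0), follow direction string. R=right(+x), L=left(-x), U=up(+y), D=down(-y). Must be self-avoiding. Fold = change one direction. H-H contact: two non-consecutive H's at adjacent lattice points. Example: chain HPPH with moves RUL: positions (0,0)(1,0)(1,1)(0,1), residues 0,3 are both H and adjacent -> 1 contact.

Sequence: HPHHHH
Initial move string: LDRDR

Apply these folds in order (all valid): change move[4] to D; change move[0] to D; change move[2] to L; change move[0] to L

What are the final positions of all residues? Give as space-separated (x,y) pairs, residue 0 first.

Initial moves: LDRDR
Fold: move[4]->D => LDRDD (positions: [(0, 0), (-1, 0), (-1, -1), (0, -1), (0, -2), (0, -3)])
Fold: move[0]->D => DDRDD (positions: [(0, 0), (0, -1), (0, -2), (1, -2), (1, -3), (1, -4)])
Fold: move[2]->L => DDLDD (positions: [(0, 0), (0, -1), (0, -2), (-1, -2), (-1, -3), (-1, -4)])
Fold: move[0]->L => LDLDD (positions: [(0, 0), (-1, 0), (-1, -1), (-2, -1), (-2, -2), (-2, -3)])

Answer: (0,0) (-1,0) (-1,-1) (-2,-1) (-2,-2) (-2,-3)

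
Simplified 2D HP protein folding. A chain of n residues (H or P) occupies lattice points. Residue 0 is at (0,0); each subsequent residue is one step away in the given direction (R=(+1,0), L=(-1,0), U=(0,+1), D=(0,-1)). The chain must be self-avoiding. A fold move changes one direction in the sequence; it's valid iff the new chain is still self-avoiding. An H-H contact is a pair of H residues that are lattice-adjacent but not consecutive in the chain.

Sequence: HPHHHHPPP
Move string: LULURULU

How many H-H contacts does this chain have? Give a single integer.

Positions: [(0, 0), (-1, 0), (-1, 1), (-2, 1), (-2, 2), (-1, 2), (-1, 3), (-2, 3), (-2, 4)]
H-H contact: residue 2 @(-1,1) - residue 5 @(-1, 2)

Answer: 1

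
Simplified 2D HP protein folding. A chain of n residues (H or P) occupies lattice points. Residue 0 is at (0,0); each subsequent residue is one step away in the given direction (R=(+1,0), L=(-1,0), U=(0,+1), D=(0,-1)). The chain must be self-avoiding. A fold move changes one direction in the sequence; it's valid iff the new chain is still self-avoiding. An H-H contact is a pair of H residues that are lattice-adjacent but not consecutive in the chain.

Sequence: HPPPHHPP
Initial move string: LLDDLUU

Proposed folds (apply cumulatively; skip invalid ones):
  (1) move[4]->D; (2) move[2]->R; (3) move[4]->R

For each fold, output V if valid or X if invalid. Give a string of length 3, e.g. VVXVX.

Initial: LLDDLUU -> [(0, 0), (-1, 0), (-2, 0), (-2, -1), (-2, -2), (-3, -2), (-3, -1), (-3, 0)]
Fold 1: move[4]->D => LLDDDUU INVALID (collision), skipped
Fold 2: move[2]->R => LLRDLUU INVALID (collision), skipped
Fold 3: move[4]->R => LLDDRUU INVALID (collision), skipped

Answer: XXX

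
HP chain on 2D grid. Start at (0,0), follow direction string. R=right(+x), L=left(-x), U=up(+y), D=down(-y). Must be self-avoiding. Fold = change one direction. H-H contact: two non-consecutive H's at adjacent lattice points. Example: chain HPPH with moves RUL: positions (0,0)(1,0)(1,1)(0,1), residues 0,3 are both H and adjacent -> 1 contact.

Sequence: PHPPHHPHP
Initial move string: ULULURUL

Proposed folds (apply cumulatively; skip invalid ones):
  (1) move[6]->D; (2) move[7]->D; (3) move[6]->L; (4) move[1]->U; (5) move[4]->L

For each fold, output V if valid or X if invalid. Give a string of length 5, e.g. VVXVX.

Initial: ULULURUL -> [(0, 0), (0, 1), (-1, 1), (-1, 2), (-2, 2), (-2, 3), (-1, 3), (-1, 4), (-2, 4)]
Fold 1: move[6]->D => ULULURDL INVALID (collision), skipped
Fold 2: move[7]->D => ULULURUD INVALID (collision), skipped
Fold 3: move[6]->L => ULULURLL INVALID (collision), skipped
Fold 4: move[1]->U => UUULURUL VALID
Fold 5: move[4]->L => UUULLRUL INVALID (collision), skipped

Answer: XXXVX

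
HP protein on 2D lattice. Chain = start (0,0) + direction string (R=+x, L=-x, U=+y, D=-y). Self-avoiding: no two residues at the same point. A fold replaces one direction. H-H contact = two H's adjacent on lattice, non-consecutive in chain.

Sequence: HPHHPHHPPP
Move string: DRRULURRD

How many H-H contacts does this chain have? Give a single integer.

Answer: 2

Derivation:
Positions: [(0, 0), (0, -1), (1, -1), (2, -1), (2, 0), (1, 0), (1, 1), (2, 1), (3, 1), (3, 0)]
H-H contact: residue 0 @(0,0) - residue 5 @(1, 0)
H-H contact: residue 2 @(1,-1) - residue 5 @(1, 0)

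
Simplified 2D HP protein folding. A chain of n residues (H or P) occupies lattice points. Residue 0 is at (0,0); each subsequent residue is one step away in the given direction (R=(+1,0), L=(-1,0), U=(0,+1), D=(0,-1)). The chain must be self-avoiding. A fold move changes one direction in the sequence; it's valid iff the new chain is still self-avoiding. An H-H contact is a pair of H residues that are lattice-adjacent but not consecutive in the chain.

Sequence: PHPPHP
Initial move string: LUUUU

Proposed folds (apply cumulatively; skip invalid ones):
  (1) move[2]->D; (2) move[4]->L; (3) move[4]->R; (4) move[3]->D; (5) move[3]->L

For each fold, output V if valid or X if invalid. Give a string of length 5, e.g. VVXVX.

Answer: XVVXX

Derivation:
Initial: LUUUU -> [(0, 0), (-1, 0), (-1, 1), (-1, 2), (-1, 3), (-1, 4)]
Fold 1: move[2]->D => LUDUU INVALID (collision), skipped
Fold 2: move[4]->L => LUUUL VALID
Fold 3: move[4]->R => LUUUR VALID
Fold 4: move[3]->D => LUUDR INVALID (collision), skipped
Fold 5: move[3]->L => LUULR INVALID (collision), skipped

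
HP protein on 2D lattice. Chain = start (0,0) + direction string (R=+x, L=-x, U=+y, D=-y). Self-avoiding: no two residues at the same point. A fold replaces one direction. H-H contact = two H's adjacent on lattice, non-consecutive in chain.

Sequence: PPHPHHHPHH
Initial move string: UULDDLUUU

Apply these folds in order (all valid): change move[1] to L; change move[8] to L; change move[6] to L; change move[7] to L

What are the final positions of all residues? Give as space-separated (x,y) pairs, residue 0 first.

Answer: (0,0) (0,1) (-1,1) (-2,1) (-2,0) (-2,-1) (-3,-1) (-4,-1) (-5,-1) (-6,-1)

Derivation:
Initial moves: UULDDLUUU
Fold: move[1]->L => ULLDDLUUU (positions: [(0, 0), (0, 1), (-1, 1), (-2, 1), (-2, 0), (-2, -1), (-3, -1), (-3, 0), (-3, 1), (-3, 2)])
Fold: move[8]->L => ULLDDLUUL (positions: [(0, 0), (0, 1), (-1, 1), (-2, 1), (-2, 0), (-2, -1), (-3, -1), (-3, 0), (-3, 1), (-4, 1)])
Fold: move[6]->L => ULLDDLLUL (positions: [(0, 0), (0, 1), (-1, 1), (-2, 1), (-2, 0), (-2, -1), (-3, -1), (-4, -1), (-4, 0), (-5, 0)])
Fold: move[7]->L => ULLDDLLLL (positions: [(0, 0), (0, 1), (-1, 1), (-2, 1), (-2, 0), (-2, -1), (-3, -1), (-4, -1), (-5, -1), (-6, -1)])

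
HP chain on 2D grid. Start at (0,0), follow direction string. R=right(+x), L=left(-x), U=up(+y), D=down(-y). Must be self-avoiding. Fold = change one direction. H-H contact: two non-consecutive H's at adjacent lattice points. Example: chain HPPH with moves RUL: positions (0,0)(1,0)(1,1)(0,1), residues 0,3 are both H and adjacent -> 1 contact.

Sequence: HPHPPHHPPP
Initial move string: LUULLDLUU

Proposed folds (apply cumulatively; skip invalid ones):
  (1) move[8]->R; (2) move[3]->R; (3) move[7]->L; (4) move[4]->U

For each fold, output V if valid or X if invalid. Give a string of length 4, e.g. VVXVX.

Answer: XXVX

Derivation:
Initial: LUULLDLUU -> [(0, 0), (-1, 0), (-1, 1), (-1, 2), (-2, 2), (-3, 2), (-3, 1), (-4, 1), (-4, 2), (-4, 3)]
Fold 1: move[8]->R => LUULLDLUR INVALID (collision), skipped
Fold 2: move[3]->R => LUURLDLUU INVALID (collision), skipped
Fold 3: move[7]->L => LUULLDLLU VALID
Fold 4: move[4]->U => LUULUDLLU INVALID (collision), skipped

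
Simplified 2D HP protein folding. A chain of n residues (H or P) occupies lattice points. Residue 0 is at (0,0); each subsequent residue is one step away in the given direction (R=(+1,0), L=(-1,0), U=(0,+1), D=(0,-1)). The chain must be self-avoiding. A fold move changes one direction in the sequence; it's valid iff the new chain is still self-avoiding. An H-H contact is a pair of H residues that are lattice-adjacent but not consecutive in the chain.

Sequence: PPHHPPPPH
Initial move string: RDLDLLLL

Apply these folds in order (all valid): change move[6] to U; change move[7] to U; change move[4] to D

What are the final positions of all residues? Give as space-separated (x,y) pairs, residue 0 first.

Initial moves: RDLDLLLL
Fold: move[6]->U => RDLDLLUL (positions: [(0, 0), (1, 0), (1, -1), (0, -1), (0, -2), (-1, -2), (-2, -2), (-2, -1), (-3, -1)])
Fold: move[7]->U => RDLDLLUU (positions: [(0, 0), (1, 0), (1, -1), (0, -1), (0, -2), (-1, -2), (-2, -2), (-2, -1), (-2, 0)])
Fold: move[4]->D => RDLDDLUU (positions: [(0, 0), (1, 0), (1, -1), (0, -1), (0, -2), (0, -3), (-1, -3), (-1, -2), (-1, -1)])

Answer: (0,0) (1,0) (1,-1) (0,-1) (0,-2) (0,-3) (-1,-3) (-1,-2) (-1,-1)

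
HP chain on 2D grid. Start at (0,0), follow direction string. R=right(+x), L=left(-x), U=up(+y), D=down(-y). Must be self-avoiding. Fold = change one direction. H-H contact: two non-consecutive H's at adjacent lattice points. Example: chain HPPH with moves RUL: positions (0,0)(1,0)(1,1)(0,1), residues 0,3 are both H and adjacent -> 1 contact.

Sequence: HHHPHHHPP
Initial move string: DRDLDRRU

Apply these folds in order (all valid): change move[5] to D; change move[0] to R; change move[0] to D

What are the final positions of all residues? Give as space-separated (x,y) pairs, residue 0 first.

Answer: (0,0) (0,-1) (1,-1) (1,-2) (0,-2) (0,-3) (0,-4) (1,-4) (1,-3)

Derivation:
Initial moves: DRDLDRRU
Fold: move[5]->D => DRDLDDRU (positions: [(0, 0), (0, -1), (1, -1), (1, -2), (0, -2), (0, -3), (0, -4), (1, -4), (1, -3)])
Fold: move[0]->R => RRDLDDRU (positions: [(0, 0), (1, 0), (2, 0), (2, -1), (1, -1), (1, -2), (1, -3), (2, -3), (2, -2)])
Fold: move[0]->D => DRDLDDRU (positions: [(0, 0), (0, -1), (1, -1), (1, -2), (0, -2), (0, -3), (0, -4), (1, -4), (1, -3)])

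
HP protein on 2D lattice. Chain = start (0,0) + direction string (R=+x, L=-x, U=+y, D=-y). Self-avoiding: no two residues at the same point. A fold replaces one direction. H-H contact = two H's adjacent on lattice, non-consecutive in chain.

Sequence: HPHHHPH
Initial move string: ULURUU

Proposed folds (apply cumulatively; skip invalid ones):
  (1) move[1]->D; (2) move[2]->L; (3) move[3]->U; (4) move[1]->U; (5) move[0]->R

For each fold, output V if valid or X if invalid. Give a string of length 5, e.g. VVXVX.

Initial: ULURUU -> [(0, 0), (0, 1), (-1, 1), (-1, 2), (0, 2), (0, 3), (0, 4)]
Fold 1: move[1]->D => UDURUU INVALID (collision), skipped
Fold 2: move[2]->L => ULLRUU INVALID (collision), skipped
Fold 3: move[3]->U => ULUUUU VALID
Fold 4: move[1]->U => UUUUUU VALID
Fold 5: move[0]->R => RUUUUU VALID

Answer: XXVVV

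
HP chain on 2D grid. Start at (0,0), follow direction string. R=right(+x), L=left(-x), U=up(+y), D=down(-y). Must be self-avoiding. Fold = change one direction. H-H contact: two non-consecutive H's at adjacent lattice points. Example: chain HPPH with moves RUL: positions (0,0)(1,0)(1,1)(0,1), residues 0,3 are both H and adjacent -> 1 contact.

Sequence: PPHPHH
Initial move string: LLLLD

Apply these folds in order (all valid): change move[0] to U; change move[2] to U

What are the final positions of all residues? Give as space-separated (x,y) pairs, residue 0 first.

Answer: (0,0) (0,1) (-1,1) (-1,2) (-2,2) (-2,1)

Derivation:
Initial moves: LLLLD
Fold: move[0]->U => ULLLD (positions: [(0, 0), (0, 1), (-1, 1), (-2, 1), (-3, 1), (-3, 0)])
Fold: move[2]->U => ULULD (positions: [(0, 0), (0, 1), (-1, 1), (-1, 2), (-2, 2), (-2, 1)])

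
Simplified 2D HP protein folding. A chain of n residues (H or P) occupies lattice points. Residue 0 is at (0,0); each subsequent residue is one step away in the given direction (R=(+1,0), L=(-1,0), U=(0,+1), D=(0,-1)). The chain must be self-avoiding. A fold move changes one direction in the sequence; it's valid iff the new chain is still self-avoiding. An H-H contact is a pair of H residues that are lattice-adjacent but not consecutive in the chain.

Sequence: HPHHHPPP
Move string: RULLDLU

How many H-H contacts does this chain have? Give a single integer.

Positions: [(0, 0), (1, 0), (1, 1), (0, 1), (-1, 1), (-1, 0), (-2, 0), (-2, 1)]
H-H contact: residue 0 @(0,0) - residue 3 @(0, 1)

Answer: 1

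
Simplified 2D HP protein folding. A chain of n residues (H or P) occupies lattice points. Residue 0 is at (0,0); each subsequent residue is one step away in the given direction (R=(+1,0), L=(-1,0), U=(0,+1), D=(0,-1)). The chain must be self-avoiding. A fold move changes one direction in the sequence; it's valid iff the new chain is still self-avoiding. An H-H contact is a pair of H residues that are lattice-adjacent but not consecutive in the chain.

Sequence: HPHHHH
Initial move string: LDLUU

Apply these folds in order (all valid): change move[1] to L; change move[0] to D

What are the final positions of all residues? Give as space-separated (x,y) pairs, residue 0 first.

Initial moves: LDLUU
Fold: move[1]->L => LLLUU (positions: [(0, 0), (-1, 0), (-2, 0), (-3, 0), (-3, 1), (-3, 2)])
Fold: move[0]->D => DLLUU (positions: [(0, 0), (0, -1), (-1, -1), (-2, -1), (-2, 0), (-2, 1)])

Answer: (0,0) (0,-1) (-1,-1) (-2,-1) (-2,0) (-2,1)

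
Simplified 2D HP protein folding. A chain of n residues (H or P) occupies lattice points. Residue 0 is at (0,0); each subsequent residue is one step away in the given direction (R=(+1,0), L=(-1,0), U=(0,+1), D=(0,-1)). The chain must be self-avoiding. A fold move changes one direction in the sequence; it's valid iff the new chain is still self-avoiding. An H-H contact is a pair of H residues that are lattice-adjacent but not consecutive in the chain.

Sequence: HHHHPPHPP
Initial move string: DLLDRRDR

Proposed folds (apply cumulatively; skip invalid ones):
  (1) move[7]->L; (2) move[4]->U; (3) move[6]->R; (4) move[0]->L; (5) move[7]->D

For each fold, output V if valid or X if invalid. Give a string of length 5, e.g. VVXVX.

Answer: VXXVV

Derivation:
Initial: DLLDRRDR -> [(0, 0), (0, -1), (-1, -1), (-2, -1), (-2, -2), (-1, -2), (0, -2), (0, -3), (1, -3)]
Fold 1: move[7]->L => DLLDRRDL VALID
Fold 2: move[4]->U => DLLDURDL INVALID (collision), skipped
Fold 3: move[6]->R => DLLDRRRL INVALID (collision), skipped
Fold 4: move[0]->L => LLLDRRDL VALID
Fold 5: move[7]->D => LLLDRRDD VALID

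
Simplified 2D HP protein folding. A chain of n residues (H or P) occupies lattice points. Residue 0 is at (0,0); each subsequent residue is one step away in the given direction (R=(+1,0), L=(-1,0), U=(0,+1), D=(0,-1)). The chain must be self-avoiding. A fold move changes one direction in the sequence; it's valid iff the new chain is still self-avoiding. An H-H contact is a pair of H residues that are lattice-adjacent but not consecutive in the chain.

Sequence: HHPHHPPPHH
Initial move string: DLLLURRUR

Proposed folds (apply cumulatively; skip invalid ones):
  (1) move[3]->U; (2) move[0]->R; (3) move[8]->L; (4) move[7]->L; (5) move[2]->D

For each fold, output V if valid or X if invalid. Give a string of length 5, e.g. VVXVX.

Initial: DLLLURRUR -> [(0, 0), (0, -1), (-1, -1), (-2, -1), (-3, -1), (-3, 0), (-2, 0), (-1, 0), (-1, 1), (0, 1)]
Fold 1: move[3]->U => DLLUURRUR VALID
Fold 2: move[0]->R => RLLUURRUR INVALID (collision), skipped
Fold 3: move[8]->L => DLLUURRUL VALID
Fold 4: move[7]->L => DLLUURRLL INVALID (collision), skipped
Fold 5: move[2]->D => DLDUURRUL INVALID (collision), skipped

Answer: VXVXX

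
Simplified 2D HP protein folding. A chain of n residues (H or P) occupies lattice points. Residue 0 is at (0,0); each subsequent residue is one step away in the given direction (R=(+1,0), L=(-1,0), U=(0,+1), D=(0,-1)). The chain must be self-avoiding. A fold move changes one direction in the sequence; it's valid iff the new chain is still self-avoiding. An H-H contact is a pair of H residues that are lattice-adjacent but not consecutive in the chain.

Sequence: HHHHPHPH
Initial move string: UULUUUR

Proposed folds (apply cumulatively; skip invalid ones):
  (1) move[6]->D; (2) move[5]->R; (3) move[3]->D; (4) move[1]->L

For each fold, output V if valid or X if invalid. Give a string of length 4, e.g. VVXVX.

Initial: UULUUUR -> [(0, 0), (0, 1), (0, 2), (-1, 2), (-1, 3), (-1, 4), (-1, 5), (0, 5)]
Fold 1: move[6]->D => UULUUUD INVALID (collision), skipped
Fold 2: move[5]->R => UULUURR VALID
Fold 3: move[3]->D => UULDURR INVALID (collision), skipped
Fold 4: move[1]->L => ULLUURR VALID

Answer: XVXV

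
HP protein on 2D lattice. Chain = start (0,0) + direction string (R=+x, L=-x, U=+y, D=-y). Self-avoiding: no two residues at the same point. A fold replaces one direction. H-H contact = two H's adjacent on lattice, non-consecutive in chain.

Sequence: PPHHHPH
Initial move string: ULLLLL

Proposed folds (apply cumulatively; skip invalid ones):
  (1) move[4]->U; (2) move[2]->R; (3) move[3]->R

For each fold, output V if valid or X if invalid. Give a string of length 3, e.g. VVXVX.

Answer: VXX

Derivation:
Initial: ULLLLL -> [(0, 0), (0, 1), (-1, 1), (-2, 1), (-3, 1), (-4, 1), (-5, 1)]
Fold 1: move[4]->U => ULLLUL VALID
Fold 2: move[2]->R => ULRLUL INVALID (collision), skipped
Fold 3: move[3]->R => ULLRUL INVALID (collision), skipped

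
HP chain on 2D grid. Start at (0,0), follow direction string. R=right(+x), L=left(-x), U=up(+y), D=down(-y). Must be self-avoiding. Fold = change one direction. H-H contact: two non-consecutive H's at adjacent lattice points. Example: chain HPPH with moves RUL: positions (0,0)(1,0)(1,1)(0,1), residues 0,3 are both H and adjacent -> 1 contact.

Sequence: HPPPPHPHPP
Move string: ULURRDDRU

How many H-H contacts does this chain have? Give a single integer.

Answer: 1

Derivation:
Positions: [(0, 0), (0, 1), (-1, 1), (-1, 2), (0, 2), (1, 2), (1, 1), (1, 0), (2, 0), (2, 1)]
H-H contact: residue 0 @(0,0) - residue 7 @(1, 0)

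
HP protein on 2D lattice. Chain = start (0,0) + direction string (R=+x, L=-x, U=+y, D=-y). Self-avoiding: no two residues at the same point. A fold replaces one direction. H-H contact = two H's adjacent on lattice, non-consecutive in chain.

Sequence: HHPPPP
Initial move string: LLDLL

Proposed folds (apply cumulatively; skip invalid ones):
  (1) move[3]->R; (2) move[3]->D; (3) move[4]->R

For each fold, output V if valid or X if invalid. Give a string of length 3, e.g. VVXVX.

Answer: XVV

Derivation:
Initial: LLDLL -> [(0, 0), (-1, 0), (-2, 0), (-2, -1), (-3, -1), (-4, -1)]
Fold 1: move[3]->R => LLDRL INVALID (collision), skipped
Fold 2: move[3]->D => LLDDL VALID
Fold 3: move[4]->R => LLDDR VALID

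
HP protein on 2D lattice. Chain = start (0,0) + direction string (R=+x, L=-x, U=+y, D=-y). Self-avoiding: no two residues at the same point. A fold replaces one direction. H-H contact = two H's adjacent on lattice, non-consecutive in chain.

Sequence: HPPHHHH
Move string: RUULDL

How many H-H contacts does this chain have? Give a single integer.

Answer: 1

Derivation:
Positions: [(0, 0), (1, 0), (1, 1), (1, 2), (0, 2), (0, 1), (-1, 1)]
H-H contact: residue 0 @(0,0) - residue 5 @(0, 1)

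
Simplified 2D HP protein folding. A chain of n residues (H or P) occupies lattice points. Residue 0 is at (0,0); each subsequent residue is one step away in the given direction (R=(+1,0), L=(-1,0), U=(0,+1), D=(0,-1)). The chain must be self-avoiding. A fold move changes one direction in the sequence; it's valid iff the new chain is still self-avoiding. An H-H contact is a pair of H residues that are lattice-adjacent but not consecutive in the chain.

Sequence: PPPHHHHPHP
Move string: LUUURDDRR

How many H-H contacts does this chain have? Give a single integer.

Answer: 1

Derivation:
Positions: [(0, 0), (-1, 0), (-1, 1), (-1, 2), (-1, 3), (0, 3), (0, 2), (0, 1), (1, 1), (2, 1)]
H-H contact: residue 3 @(-1,2) - residue 6 @(0, 2)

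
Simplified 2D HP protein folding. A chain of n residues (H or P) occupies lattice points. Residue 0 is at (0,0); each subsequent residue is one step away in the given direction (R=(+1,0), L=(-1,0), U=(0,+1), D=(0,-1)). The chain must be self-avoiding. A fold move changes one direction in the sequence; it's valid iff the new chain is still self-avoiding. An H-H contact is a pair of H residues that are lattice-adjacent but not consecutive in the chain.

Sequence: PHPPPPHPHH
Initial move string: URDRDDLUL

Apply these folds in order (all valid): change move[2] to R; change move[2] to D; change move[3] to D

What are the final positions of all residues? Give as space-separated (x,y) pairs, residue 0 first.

Initial moves: URDRDDLUL
Fold: move[2]->R => URRRDDLUL (positions: [(0, 0), (0, 1), (1, 1), (2, 1), (3, 1), (3, 0), (3, -1), (2, -1), (2, 0), (1, 0)])
Fold: move[2]->D => URDRDDLUL (positions: [(0, 0), (0, 1), (1, 1), (1, 0), (2, 0), (2, -1), (2, -2), (1, -2), (1, -1), (0, -1)])
Fold: move[3]->D => URDDDDLUL (positions: [(0, 0), (0, 1), (1, 1), (1, 0), (1, -1), (1, -2), (1, -3), (0, -3), (0, -2), (-1, -2)])

Answer: (0,0) (0,1) (1,1) (1,0) (1,-1) (1,-2) (1,-3) (0,-3) (0,-2) (-1,-2)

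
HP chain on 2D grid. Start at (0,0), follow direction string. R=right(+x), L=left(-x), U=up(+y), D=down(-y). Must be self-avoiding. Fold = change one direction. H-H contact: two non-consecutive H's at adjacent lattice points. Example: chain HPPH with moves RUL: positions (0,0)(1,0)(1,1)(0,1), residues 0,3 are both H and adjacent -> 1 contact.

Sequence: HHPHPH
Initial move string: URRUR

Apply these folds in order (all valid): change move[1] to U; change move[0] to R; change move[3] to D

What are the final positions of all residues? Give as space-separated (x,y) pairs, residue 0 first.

Answer: (0,0) (1,0) (1,1) (2,1) (2,0) (3,0)

Derivation:
Initial moves: URRUR
Fold: move[1]->U => UURUR (positions: [(0, 0), (0, 1), (0, 2), (1, 2), (1, 3), (2, 3)])
Fold: move[0]->R => RURUR (positions: [(0, 0), (1, 0), (1, 1), (2, 1), (2, 2), (3, 2)])
Fold: move[3]->D => RURDR (positions: [(0, 0), (1, 0), (1, 1), (2, 1), (2, 0), (3, 0)])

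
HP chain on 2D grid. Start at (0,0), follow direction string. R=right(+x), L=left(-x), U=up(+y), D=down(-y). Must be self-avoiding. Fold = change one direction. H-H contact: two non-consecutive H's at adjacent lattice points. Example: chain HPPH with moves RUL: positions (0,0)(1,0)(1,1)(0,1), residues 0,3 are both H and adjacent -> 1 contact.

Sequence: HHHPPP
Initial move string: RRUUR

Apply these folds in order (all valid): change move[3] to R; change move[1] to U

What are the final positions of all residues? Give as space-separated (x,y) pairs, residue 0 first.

Answer: (0,0) (1,0) (1,1) (1,2) (2,2) (3,2)

Derivation:
Initial moves: RRUUR
Fold: move[3]->R => RRURR (positions: [(0, 0), (1, 0), (2, 0), (2, 1), (3, 1), (4, 1)])
Fold: move[1]->U => RUURR (positions: [(0, 0), (1, 0), (1, 1), (1, 2), (2, 2), (3, 2)])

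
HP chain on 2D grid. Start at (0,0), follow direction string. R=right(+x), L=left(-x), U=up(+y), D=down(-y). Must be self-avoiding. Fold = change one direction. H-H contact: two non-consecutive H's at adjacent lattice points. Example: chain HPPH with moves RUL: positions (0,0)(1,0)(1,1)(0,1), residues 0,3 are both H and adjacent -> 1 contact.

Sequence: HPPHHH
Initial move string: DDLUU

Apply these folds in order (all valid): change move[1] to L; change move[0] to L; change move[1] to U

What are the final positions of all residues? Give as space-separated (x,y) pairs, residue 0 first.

Answer: (0,0) (-1,0) (-1,1) (-2,1) (-2,2) (-2,3)

Derivation:
Initial moves: DDLUU
Fold: move[1]->L => DLLUU (positions: [(0, 0), (0, -1), (-1, -1), (-2, -1), (-2, 0), (-2, 1)])
Fold: move[0]->L => LLLUU (positions: [(0, 0), (-1, 0), (-2, 0), (-3, 0), (-3, 1), (-3, 2)])
Fold: move[1]->U => LULUU (positions: [(0, 0), (-1, 0), (-1, 1), (-2, 1), (-2, 2), (-2, 3)])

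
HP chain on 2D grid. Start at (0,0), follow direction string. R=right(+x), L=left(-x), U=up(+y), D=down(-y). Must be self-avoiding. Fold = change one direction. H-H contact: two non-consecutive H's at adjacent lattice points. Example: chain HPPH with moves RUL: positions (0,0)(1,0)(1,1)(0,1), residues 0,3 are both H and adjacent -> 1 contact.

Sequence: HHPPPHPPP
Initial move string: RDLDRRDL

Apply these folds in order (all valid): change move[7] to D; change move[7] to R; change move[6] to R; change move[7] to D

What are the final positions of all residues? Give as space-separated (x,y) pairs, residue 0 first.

Answer: (0,0) (1,0) (1,-1) (0,-1) (0,-2) (1,-2) (2,-2) (3,-2) (3,-3)

Derivation:
Initial moves: RDLDRRDL
Fold: move[7]->D => RDLDRRDD (positions: [(0, 0), (1, 0), (1, -1), (0, -1), (0, -2), (1, -2), (2, -2), (2, -3), (2, -4)])
Fold: move[7]->R => RDLDRRDR (positions: [(0, 0), (1, 0), (1, -1), (0, -1), (0, -2), (1, -2), (2, -2), (2, -3), (3, -3)])
Fold: move[6]->R => RDLDRRRR (positions: [(0, 0), (1, 0), (1, -1), (0, -1), (0, -2), (1, -2), (2, -2), (3, -2), (4, -2)])
Fold: move[7]->D => RDLDRRRD (positions: [(0, 0), (1, 0), (1, -1), (0, -1), (0, -2), (1, -2), (2, -2), (3, -2), (3, -3)])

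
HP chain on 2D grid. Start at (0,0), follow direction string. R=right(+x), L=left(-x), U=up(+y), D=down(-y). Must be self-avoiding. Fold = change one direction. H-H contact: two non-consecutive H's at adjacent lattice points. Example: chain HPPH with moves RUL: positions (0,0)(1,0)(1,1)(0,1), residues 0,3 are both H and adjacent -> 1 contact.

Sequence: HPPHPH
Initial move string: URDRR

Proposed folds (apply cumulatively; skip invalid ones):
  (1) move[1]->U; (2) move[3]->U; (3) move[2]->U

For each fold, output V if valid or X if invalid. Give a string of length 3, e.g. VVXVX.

Initial: URDRR -> [(0, 0), (0, 1), (1, 1), (1, 0), (2, 0), (3, 0)]
Fold 1: move[1]->U => UUDRR INVALID (collision), skipped
Fold 2: move[3]->U => URDUR INVALID (collision), skipped
Fold 3: move[2]->U => URURR VALID

Answer: XXV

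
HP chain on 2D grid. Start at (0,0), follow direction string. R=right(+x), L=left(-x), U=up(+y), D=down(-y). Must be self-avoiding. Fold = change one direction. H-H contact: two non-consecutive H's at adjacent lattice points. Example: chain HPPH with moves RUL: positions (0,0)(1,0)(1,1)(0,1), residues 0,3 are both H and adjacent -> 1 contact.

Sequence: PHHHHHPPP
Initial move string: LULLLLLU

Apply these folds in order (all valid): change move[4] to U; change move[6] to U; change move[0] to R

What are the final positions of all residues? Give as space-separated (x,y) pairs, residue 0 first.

Answer: (0,0) (1,0) (1,1) (0,1) (-1,1) (-1,2) (-2,2) (-2,3) (-2,4)

Derivation:
Initial moves: LULLLLLU
Fold: move[4]->U => LULLULLU (positions: [(0, 0), (-1, 0), (-1, 1), (-2, 1), (-3, 1), (-3, 2), (-4, 2), (-5, 2), (-5, 3)])
Fold: move[6]->U => LULLULUU (positions: [(0, 0), (-1, 0), (-1, 1), (-2, 1), (-3, 1), (-3, 2), (-4, 2), (-4, 3), (-4, 4)])
Fold: move[0]->R => RULLULUU (positions: [(0, 0), (1, 0), (1, 1), (0, 1), (-1, 1), (-1, 2), (-2, 2), (-2, 3), (-2, 4)])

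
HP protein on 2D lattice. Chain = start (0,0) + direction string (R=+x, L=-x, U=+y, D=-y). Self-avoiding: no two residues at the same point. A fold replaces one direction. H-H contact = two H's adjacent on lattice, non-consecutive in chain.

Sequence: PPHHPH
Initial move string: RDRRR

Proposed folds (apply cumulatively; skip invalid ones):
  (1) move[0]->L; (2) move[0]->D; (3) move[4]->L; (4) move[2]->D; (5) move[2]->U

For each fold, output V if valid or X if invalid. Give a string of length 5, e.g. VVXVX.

Answer: VVXVX

Derivation:
Initial: RDRRR -> [(0, 0), (1, 0), (1, -1), (2, -1), (3, -1), (4, -1)]
Fold 1: move[0]->L => LDRRR VALID
Fold 2: move[0]->D => DDRRR VALID
Fold 3: move[4]->L => DDRRL INVALID (collision), skipped
Fold 4: move[2]->D => DDDRR VALID
Fold 5: move[2]->U => DDURR INVALID (collision), skipped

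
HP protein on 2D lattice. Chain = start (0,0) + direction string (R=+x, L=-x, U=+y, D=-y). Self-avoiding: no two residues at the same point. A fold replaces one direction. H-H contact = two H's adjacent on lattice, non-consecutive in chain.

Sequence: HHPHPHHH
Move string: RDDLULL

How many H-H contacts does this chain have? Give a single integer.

Positions: [(0, 0), (1, 0), (1, -1), (1, -2), (0, -2), (0, -1), (-1, -1), (-2, -1)]
H-H contact: residue 0 @(0,0) - residue 5 @(0, -1)

Answer: 1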